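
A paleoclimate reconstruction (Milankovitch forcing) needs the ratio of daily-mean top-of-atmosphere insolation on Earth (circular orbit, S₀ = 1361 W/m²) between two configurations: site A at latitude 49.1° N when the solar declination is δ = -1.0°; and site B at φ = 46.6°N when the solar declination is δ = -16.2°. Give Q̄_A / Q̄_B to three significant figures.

— Configuration A (φ=+49.1°):
cos H₀ = −tan(+49.1°) tan(-1.000°) = 0.0202, H₀ = 1.5506 rad.
Bracket: H₀ sin φ sin δ + cos φ cos δ sin H₀ = 1.5506×0.75585×-0.01745 + 0.65474×0.99985×0.99980 = -0.020452 + 0.654511 = 0.634059.
Q̄ = (S₀/π) × [bracket] = (1361/π) × 0.634059 = 274.69 W/m².
— Configuration B (φ=+46.6°):
cos H₀ = −tan(+46.6°) tan(-16.200°) = 0.3072, H₀ = 1.2585 rad.
Bracket: H₀ sin φ sin δ + cos φ cos δ sin H₀ = 1.2585×0.72657×-0.27899 + 0.68709×0.96029×0.95164 = -0.255105 + 0.627897 = 0.372792.
Q̄ = (S₀/π) × [bracket] = (1361/π) × 0.372792 = 161.50 W/m².
Ratio Q̄_A / Q̄_B = 274.69 / 161.50 = 1.701.

Q̄_A / Q̄_B ≈ 1.70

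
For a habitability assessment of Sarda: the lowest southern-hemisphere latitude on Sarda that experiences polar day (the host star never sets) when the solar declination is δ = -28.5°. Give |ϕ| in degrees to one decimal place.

Polar day requires cos h₀ = −tan ϕ tan δ ≤ −1, i.e. tan ϕ tan δ ≥ 1.
The boundary is |tan ϕ| · |tan δ| = 1, so |ϕ| = 90° − |δ| = 90° − 28.5° = 61.5° in the southern hemisphere.

|ϕ| = 61.5°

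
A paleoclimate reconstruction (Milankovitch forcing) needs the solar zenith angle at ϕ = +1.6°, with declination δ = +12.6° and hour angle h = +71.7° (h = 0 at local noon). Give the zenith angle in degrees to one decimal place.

cos θ_z = sin ϕ sin δ + cos ϕ cos δ cos h = 0.006091 + 0.306311 = 0.312402.
θ_z = arccos(0.312402) = 71.8°.

θ_z = 71.8°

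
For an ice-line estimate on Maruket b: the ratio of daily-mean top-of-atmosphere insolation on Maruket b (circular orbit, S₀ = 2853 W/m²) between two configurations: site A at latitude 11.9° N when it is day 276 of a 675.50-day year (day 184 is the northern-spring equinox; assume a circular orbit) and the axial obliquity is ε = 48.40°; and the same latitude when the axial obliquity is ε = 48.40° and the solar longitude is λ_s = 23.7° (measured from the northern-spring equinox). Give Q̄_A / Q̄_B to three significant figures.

— Configuration A (φ=+11.9°):
Solar longitude: λ_s = 360° × (276 − 184)/675.50 = 49.030°.
sin δ = sin 48.40° × sin 49.030° = 0.56463, so δ = +34.377°.
cos H₀ = −tan(+11.9°) tan(+34.377°) = -0.1442, H₀ = 1.7155 rad.
Bracket: H₀ sin φ sin δ + cos φ cos δ sin H₀ = 1.7155×0.20620×0.56463 + 0.97851×0.82534×0.98955 = 0.199730 + 0.799164 = 0.998894.
Q̄ = (S₀/π) × [bracket] = (2853/π) × 0.998894 = 907.13 W/m².
— Configuration B (φ=+11.9°):
Solar declination: sin δ = sin ε · sin λ_s = sin 48.40° × sin 23.7° = 0.30058, so δ = +17.492°.
cos H₀ = −tan(+11.9°) tan(+17.492°) = -0.0664, H₀ = 1.6373 rad.
Bracket: H₀ sin φ sin δ + cos φ cos δ sin H₀ = 1.6373×0.20620×0.30058 + 0.97851×0.95376×0.99779 = 0.101479 + 0.931201 = 1.032680.
Q̄ = (S₀/π) × [bracket] = (2853/π) × 1.032680 = 937.82 W/m².
Ratio Q̄_A / Q̄_B = 907.13 / 937.82 = 0.9673.

Q̄_A / Q̄_B ≈ 0.967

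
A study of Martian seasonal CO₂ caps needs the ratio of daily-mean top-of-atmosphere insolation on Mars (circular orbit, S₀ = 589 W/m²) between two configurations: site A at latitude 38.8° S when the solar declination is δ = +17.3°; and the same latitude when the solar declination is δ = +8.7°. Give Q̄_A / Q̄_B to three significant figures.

Q̄_A / Q̄_B ≈ 0.757

— Configuration A (φ=-38.8°):
cos H₀ = −tan(-38.8°) tan(+17.300°) = 0.2504, H₀ = 1.3177 rad.
Bracket: H₀ sin φ sin δ + cos φ cos δ sin H₀ = 1.3177×-0.62660×0.29737 + 0.77934×0.95476×0.96814 = -0.245530 + 0.720376 = 0.474846.
Q̄ = (S₀/π) × [bracket] = (589/π) × 0.474846 = 89.026 W/m².
— Configuration B (φ=-38.8°):
cos H₀ = −tan(-38.8°) tan(+8.700°) = 0.1230, H₀ = 1.4475 rad.
Bracket: H₀ sin φ sin δ + cos φ cos δ sin H₀ = 1.4475×-0.62660×0.15126 + 0.77934×0.98849×0.99240 = -0.137193 + 0.764515 = 0.627322.
Q̄ = (S₀/π) × [bracket] = (589/π) × 0.627322 = 117.61 W/m².
Ratio Q̄_A / Q̄_B = 89.026 / 117.61 = 0.7570.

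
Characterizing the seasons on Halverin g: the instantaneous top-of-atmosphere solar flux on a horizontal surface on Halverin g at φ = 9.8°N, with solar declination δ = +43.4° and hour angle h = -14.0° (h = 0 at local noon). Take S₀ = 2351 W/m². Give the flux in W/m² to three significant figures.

1.91e+03 W/m²

cos θ_z = sin φ sin δ + cos φ cos δ cos h = 0.116949 + 0.694705 = 0.811654.
Flux = S₀ · cos θ_z = 2351 × 0.811654 = 1908 W/m².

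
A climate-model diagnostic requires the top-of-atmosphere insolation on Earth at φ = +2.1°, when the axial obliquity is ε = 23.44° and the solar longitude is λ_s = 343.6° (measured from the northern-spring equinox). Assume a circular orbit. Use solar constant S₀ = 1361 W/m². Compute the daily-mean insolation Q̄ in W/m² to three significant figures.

Q̄ ≈ 427 W/m²

Solar declination: sin δ = sin ε · sin λ_s = sin 23.44° × sin 343.6° = -0.11231, so δ = -6.449°.
cos H₀ = −tan(+2.1°) tan(-6.449°) = 0.0041, H₀ = 1.5667 rad.
Bracket: H₀ sin φ sin δ + cos φ cos δ sin H₀ = 1.5667×0.03664×-0.11231 + 0.99933×0.99367×0.99999 = -0.006447 + 0.992994 = 0.986547.
Q̄ = (S₀/π) × [bracket] = (1361/π) × 0.986547 = 427.4 W/m².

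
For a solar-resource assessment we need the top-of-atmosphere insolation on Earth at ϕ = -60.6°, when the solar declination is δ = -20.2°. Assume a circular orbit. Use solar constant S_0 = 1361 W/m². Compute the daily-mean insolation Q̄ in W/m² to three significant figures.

Q̄ ≈ 449 W/m²

cos h₀ = −tan(-60.6°) tan(-20.200°) = -0.6530, h₀ = 2.2823 rad.
Bracket: h₀ sin ϕ sin δ + cos ϕ cos δ sin h₀ = 2.2823×-0.87121×-0.34530 + 0.49090×0.93849×0.75739 = 0.686582 + 0.348933 = 1.035515.
Q̄ = (S_0/π) × [bracket] = (1361/π) × 1.035515 = 448.6 W/m².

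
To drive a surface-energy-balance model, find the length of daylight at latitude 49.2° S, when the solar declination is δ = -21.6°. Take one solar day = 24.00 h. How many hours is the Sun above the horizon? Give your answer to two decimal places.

15.64 h

cos H₀ = −tan φ · tan δ = −tan(-49.2°) × tan(-21.600°) = -0.4587, so H₀ = 2.0473 rad = 117.30°.
Daylight = 2H₀/(2π) × 24.00 h = (2.0473/π) × 24.00 = 15.64 h.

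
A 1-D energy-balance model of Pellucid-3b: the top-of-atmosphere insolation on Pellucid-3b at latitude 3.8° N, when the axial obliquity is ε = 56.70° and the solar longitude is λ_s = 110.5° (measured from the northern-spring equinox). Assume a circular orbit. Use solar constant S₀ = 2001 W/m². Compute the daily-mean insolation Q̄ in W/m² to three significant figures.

Q̄ ≈ 449 W/m²

Solar declination: sin δ = sin ε · sin λ_s = sin 56.70° × sin 110.5° = 0.78288, so δ = +51.525°.
cos H₀ = −tan(+3.8°) tan(+51.525°) = -0.0836, H₀ = 1.6545 rad.
Bracket: H₀ sin φ sin δ + cos φ cos δ sin H₀ = 1.6545×0.06627×0.78288 + 0.99780×0.62218×0.99650 = 0.085838 + 0.618638 = 0.704476.
Q̄ = (S₀/π) × [bracket] = (2001/π) × 0.704476 = 448.7 W/m².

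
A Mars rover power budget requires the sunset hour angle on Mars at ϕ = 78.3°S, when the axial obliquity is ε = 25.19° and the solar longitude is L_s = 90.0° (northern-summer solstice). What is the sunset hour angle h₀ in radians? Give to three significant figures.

h₀ = 0.00 rad

Solar declination: sin δ = sin ε · sin L_s = sin 25.19° × sin 90.0° = 0.42562, so δ = +25.190°.
cos h₀ = −tan ϕ · tan δ = 2.2712 ≥ 1, so the Sun never rises (polar night) and h₀ = 0.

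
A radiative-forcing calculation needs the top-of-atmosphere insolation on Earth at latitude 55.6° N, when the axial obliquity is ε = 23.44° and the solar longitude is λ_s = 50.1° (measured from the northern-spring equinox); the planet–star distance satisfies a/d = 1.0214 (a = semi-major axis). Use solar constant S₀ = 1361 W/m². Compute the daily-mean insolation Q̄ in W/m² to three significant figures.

Q̄ ≈ 449 W/m²

Solar declination: sin δ = sin ε · sin λ_s = sin 23.44° × sin 50.1° = 0.30517, so δ = +17.768°.
cos H₀ = −tan(+55.6°) tan(+17.768°) = -0.4680, H₀ = 2.0578 rad.
Bracket: H₀ sin φ sin δ + cos φ cos δ sin H₀ = 2.0578×0.82511×0.30517 + 0.56497×0.95230×0.88372 = 0.518152 + 0.475460 = 0.993612.
Inverse-square distance factor (a/d)² = 1.0214² = 1.043258.
Q̄ = (S₀/π) × 1.043258 × [bracket] = (1361/π) × 1.043258 × 0.993612 = 449.1 W/m².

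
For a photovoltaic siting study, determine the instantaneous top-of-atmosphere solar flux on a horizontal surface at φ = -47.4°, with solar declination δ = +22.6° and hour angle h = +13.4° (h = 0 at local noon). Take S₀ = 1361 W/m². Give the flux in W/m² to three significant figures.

442 W/m²

cos θ_z = sin φ sin δ + cos φ cos δ cos h = -0.282879 + 0.607886 = 0.325007.
Flux = S₀ · cos θ_z = 1361 × 0.325007 = 442.3 W/m².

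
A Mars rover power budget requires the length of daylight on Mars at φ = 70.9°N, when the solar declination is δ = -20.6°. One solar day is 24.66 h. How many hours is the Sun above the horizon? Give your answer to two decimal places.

0.00 h

cos H₀ = −tan φ · tan δ = 1.0855 ≥ 1, so the Sun never rises (polar night) and H₀ = 0.
Daylight = 2H₀/(2π) × 24.66 h = (0.0000/π) × 24.66 = 0.00 h.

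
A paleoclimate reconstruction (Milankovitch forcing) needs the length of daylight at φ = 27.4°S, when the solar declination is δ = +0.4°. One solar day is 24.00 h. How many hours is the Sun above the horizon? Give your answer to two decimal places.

11.97 h

cos H₀ = −tan φ · tan δ = −tan(-27.4°) × tan(+0.400°) = 0.0036, so H₀ = 1.5672 rad = 89.79°.
Daylight = 2H₀/(2π) × 24.00 h = (1.5672/π) × 24.00 = 11.97 h.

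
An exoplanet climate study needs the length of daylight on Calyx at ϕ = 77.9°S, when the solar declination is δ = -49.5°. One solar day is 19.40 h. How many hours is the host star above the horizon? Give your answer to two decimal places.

Sunrise equation: cos h₀ = −tan ϕ · tan δ = -5.4615 ≤ −1, so the host star never sets (polar day) and h₀ = π.
Daylight = 2h₀/(2π) × 19.40 h = (3.1416/π) × 19.40 = 19.40 h.

19.40 h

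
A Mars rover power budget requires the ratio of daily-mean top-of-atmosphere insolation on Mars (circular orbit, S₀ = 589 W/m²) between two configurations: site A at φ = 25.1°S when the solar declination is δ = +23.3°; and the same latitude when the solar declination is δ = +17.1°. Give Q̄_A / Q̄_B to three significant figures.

Q̄_A / Q̄_B ≈ 0.862

— Configuration A (φ=-25.1°):
cos H₀ = −tan(-25.1°) tan(+23.300°) = 0.2017, H₀ = 1.3677 rad.
Bracket: H₀ sin φ sin δ + cos φ cos δ sin H₀ = 1.3677×-0.42420×0.39555 + 0.90557×0.91845×0.97944 = -0.229490 + 0.814621 = 0.585131.
Q̄ = (S₀/π) × [bracket] = (589/π) × 0.585131 = 109.70 W/m².
— Configuration B (φ=-25.1°):
cos H₀ = −tan(-25.1°) tan(+17.100°) = 0.1441, H₀ = 1.4262 rad.
Bracket: H₀ sin φ sin δ + cos φ cos δ sin H₀ = 1.4262×-0.42420×0.29404 + 0.90557×0.95579×0.98956 = -0.177892 + 0.856499 = 0.678607.
Q̄ = (S₀/π) × [bracket] = (589/π) × 0.678607 = 127.23 W/m².
Ratio Q̄_A / Q̄_B = 109.70 / 127.23 = 0.8622.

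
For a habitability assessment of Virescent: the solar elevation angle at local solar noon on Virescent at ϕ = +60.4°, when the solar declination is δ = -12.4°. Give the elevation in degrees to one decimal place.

17.2°

At local noon the hour angle is zero, so the zenith angle equals |ϕ − δ| = |+60.4° − (-12.400°)| = 72.800°.
Elevation = 90° − 72.800° = 17.2°.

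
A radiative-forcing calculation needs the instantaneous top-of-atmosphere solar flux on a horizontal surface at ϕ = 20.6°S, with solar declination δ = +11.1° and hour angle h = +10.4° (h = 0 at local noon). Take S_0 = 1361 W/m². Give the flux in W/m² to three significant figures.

1.14e+03 W/m²

cos θ_z = sin ϕ sin δ + cos ϕ cos δ cos h = -0.067737 + 0.903458 = 0.835721.
Flux = S_0 · cos θ_z = 1361 × 0.835721 = 1137 W/m².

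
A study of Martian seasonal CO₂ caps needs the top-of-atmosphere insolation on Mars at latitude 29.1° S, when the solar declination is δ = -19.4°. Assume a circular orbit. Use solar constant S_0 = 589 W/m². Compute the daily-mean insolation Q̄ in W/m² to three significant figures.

Q̄ ≈ 205 W/m²

cos h₀ = −tan(-29.1°) tan(-19.400°) = -0.1960, h₀ = 1.7681 rad.
Bracket: h₀ sin ϕ sin δ + cos ϕ cos δ sin h₀ = 1.7681×-0.48634×-0.33216 + 0.87377×0.94322×0.98060 = 0.285624 + 0.808169 = 1.093793.
Q̄ = (S_0/π) × [bracket] = (589/π) × 1.093793 = 205.1 W/m².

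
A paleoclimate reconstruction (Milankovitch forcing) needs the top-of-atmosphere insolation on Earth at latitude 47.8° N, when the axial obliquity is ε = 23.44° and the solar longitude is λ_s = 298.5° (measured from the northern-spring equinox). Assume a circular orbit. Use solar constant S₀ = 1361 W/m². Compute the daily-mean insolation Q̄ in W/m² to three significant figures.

Q̄ ≈ 120 W/m²

Solar declination: sin δ = sin ε · sin λ_s = sin 23.44° × sin 298.5° = -0.34958, so δ = -20.462°.
cos H₀ = −tan(+47.8°) tan(-20.462°) = 0.4115, H₀ = 1.1467 rad.
Bracket: H₀ sin φ sin δ + cos φ cos δ sin H₀ = 1.1467×0.74080×-0.34958 + 0.67172×0.93691×0.91141 = -0.296960 + 0.573588 = 0.276628.
Q̄ = (S₀/π) × [bracket] = (1361/π) × 0.276628 = 119.8 W/m².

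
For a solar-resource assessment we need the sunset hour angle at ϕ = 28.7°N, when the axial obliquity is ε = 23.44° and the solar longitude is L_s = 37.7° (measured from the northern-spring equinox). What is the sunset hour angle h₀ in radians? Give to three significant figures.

Solar declination: sin δ = sin ε · sin L_s = sin 23.44° × sin 37.7° = 0.24326, so δ = +14.079°.
cos h₀ = −tan ϕ · tan δ = −tan(+28.7°) × tan(+14.079°) = -0.1373, so h₀ = 1.7085 rad = 97.89°.

h₀ = 1.71 rad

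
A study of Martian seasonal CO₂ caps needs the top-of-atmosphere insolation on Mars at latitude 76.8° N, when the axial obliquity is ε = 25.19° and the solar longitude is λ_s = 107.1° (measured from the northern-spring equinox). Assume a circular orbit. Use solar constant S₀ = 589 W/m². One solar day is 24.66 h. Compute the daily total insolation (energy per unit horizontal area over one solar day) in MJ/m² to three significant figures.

Solar declination: sin δ = sin ε · sin λ_s = sin 25.19° × sin 107.1° = 0.40681, so δ = +24.004°.
cos H₀ = −tan(+76.8°) tan(+24.004°) = -1.8986 ≤ −1 ⇒ polar day, H₀ = π.
Bracket: H₀ sin φ sin δ + cos φ cos δ sin H₀ = 3.1416×0.97358×0.40681 + 0.22835×0.91351×0.00000 = 1.244269 + 0.000000 = 1.244269.
Q̄ = (S₀/π) × [bracket] = (589/π) × 1.244269 = 233.28 W/m².
Daily total = Q̄ × 24.66 h × 3600 s/h = 233.28 × 24.66 × 3600 / 10⁶ = 20.71 MJ/m².

20.7 MJ/m²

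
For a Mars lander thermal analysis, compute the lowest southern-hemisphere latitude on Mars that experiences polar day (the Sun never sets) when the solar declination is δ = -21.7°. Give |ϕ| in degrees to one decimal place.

|ϕ| = 68.3°

Polar day requires cos h₀ = −tan ϕ tan δ ≤ −1, i.e. tan ϕ tan δ ≥ 1.
The boundary is |tan ϕ| · |tan δ| = 1, so |ϕ| = 90° − |δ| = 90° − 21.7° = 68.3° in the southern hemisphere.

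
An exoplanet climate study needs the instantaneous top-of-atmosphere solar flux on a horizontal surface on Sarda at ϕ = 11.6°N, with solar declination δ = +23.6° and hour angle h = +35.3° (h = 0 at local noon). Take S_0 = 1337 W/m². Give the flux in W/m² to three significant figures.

cos θ_z = sin ϕ sin δ + cos ϕ cos δ cos h = 0.080501 + 0.732603 = 0.813104.
Flux = S_0 · cos θ_z = 1337 × 0.813104 = 1087 W/m².

1.09e+03 W/m²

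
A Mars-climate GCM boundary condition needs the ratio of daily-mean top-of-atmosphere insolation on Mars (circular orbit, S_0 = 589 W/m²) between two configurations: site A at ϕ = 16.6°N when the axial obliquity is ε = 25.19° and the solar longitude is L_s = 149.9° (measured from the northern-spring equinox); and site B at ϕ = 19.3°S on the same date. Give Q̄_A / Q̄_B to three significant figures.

— Configuration A (ϕ=+16.6°):
Solar declination: sin δ = sin ε · sin L_s = sin 25.19° × sin 149.9° = 0.21345, so δ = +12.325°.
cos h₀ = −tan(+16.6°) tan(+12.325°) = -0.0651, h₀ = 1.6360 rad.
Bracket: h₀ sin ϕ sin δ + cos ϕ cos δ sin h₀ = 1.6360×0.28569×0.21345 + 0.95832×0.97695×0.99788 = 0.099764 + 0.934246 = 1.034010.
Q̄ = (S_0/π) × [bracket] = (589/π) × 1.034010 = 193.86 W/m².
— Configuration B (ϕ=-19.3°):
cos h₀ = −tan(-19.3°) tan(+12.325°) = 0.0765, h₀ = 1.4942 rad.
Bracket: h₀ sin ϕ sin δ + cos ϕ cos δ sin h₀ = 1.4942×-0.33051×0.21345 + 0.94380×0.97695×0.99707 = -0.105412 + 0.919344 = 0.813932.
Q̄ = (S_0/π) × [bracket] = (589/π) × 0.813932 = 152.60 W/m².
Ratio Q̄_A / Q̄_B = 193.86 / 152.60 = 1.270.

Q̄_A / Q̄_B ≈ 1.27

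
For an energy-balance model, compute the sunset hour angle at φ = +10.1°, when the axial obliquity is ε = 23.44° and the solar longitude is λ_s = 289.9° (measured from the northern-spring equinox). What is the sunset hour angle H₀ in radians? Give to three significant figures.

H₀ = 1.50 rad

Solar declination: sin δ = sin ε · sin λ_s = sin 23.44° × sin 289.9° = -0.37404, so δ = -21.965°.
cos H₀ = −tan φ · tan δ = −tan(+10.1°) × tan(-21.965°) = 0.0718, so H₀ = 1.4989 rad = 85.88°.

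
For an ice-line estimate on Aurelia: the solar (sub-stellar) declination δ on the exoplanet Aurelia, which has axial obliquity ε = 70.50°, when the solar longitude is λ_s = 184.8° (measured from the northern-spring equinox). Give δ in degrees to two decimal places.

sin δ = sin ε · sin λ_s = sin 70.50° × sin 184.8° = -0.078878.
δ = arcsin(-0.078878) = -4.52°.

δ = -4.52°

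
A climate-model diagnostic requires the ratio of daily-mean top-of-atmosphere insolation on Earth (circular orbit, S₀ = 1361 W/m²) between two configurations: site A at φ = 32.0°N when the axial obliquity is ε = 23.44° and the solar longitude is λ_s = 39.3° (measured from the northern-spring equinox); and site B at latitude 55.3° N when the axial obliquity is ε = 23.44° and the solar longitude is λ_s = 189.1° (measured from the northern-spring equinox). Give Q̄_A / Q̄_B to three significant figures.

Q̄_A / Q̄_B ≈ 2.13

— Configuration A (φ=+32.0°):
Solar declination: sin δ = sin ε · sin λ_s = sin 23.44° × sin 39.3° = 0.25195, so δ = +14.593°.
cos H₀ = −tan(+32.0°) tan(+14.593°) = -0.1627, H₀ = 1.7342 rad.
Bracket: H₀ sin φ sin δ + cos φ cos δ sin H₀ = 1.7342×0.52992×0.25195 + 0.84805×0.96774×0.98668 = 0.231539 + 0.809760 = 1.041299.
Q̄ = (S₀/π) × [bracket] = (1361/π) × 1.041299 = 451.11 W/m².
— Configuration B (φ=+55.3°):
Solar declination: sin δ = sin ε · sin λ_s = sin 23.44° × sin 189.1° = -0.06291, so δ = -3.607°.
cos H₀ = −tan(+55.3°) tan(-3.607°) = 0.0910, H₀ = 1.4796 rad.
Bracket: H₀ sin φ sin δ + cos φ cos δ sin H₀ = 1.4796×0.82214×-0.06291 + 0.56928×0.99802×0.99585 = -0.076526 + 0.565795 = 0.489269.
Q̄ = (S₀/π) × [bracket] = (1361/π) × 0.489269 = 211.96 W/m².
Ratio Q̄_A / Q̄_B = 451.11 / 211.96 = 2.128.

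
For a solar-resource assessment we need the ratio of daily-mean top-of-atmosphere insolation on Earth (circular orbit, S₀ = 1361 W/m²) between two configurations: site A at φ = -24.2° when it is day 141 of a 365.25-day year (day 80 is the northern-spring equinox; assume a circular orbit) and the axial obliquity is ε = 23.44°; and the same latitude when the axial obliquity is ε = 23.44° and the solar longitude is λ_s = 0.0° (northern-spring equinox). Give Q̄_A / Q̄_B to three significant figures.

— Configuration A (φ=-24.2°):
Solar longitude: λ_s = 360° × (141 − 80)/365.25 = 60.123°.
sin δ = sin 23.44° × sin 60.123° = 0.34492, so δ = +20.177°.
cos H₀ = −tan(-24.2°) tan(+20.177°) = 0.1651, H₀ = 1.4049 rad.
Bracket: H₀ sin φ sin δ + cos φ cos δ sin H₀ = 1.4049×-0.40992×0.34492 + 0.91212×0.93863×0.98627 = -0.198638 + 0.844388 = 0.645750.
Q̄ = (S₀/π) × [bracket] = (1361/π) × 0.645750 = 279.75 W/m².
— Configuration B (φ=-24.2°):
Solar declination: sin δ = sin ε · sin λ_s = sin 23.44° × sin 0.0° = 0.00000, so δ = +0.000°.
cos H₀ = −tan(-24.2°) tan(+0.000°) = 0.0000, H₀ = 1.5708 rad.
Bracket: H₀ sin φ sin δ + cos φ cos δ sin H₀ = 1.5708×-0.40992×0.00000 + 0.91212×1.00000×1.00000 = -0.000000 + 0.912120 = 0.912120.
Q̄ = (S₀/π) × [bracket] = (1361/π) × 0.912120 = 395.15 W/m².
Ratio Q̄_A / Q̄_B = 279.75 / 395.15 = 0.7080.

Q̄_A / Q̄_B ≈ 0.708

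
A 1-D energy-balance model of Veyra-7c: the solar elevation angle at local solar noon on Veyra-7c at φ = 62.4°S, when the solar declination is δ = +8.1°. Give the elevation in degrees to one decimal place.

19.5°

At local noon the hour angle is zero, so the zenith angle equals |φ − δ| = |-62.4° − (+8.100°)| = 70.500°.
Elevation = 90° − 70.500° = 19.5°.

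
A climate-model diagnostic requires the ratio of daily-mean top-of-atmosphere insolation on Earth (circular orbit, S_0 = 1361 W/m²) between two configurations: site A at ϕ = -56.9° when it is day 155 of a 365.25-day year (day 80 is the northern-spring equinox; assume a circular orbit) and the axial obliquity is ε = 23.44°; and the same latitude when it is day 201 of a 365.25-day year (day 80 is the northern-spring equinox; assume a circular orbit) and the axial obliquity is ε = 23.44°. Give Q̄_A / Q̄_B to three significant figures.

— Configuration A (ϕ=-56.9°):
Solar longitude: L_s = 360° × (155 − 80)/365.25 = 73.922°.
sin δ = sin 23.44° × sin 73.922° = 0.38223, so δ = +22.472°.
cos h₀ = −tan(-56.9°) tan(+22.472°) = 0.6345, h₀ = 0.8834 rad.
Bracket: h₀ sin ϕ sin δ + cos ϕ cos δ sin h₀ = 0.8834×-0.83772×0.38223 + 0.54610×0.92407×0.77291 = -0.282866 + 0.390037 = 0.107171.
Q̄ = (S_0/π) × [bracket] = (1361/π) × 0.107171 = 46.429 W/m².
— Configuration B (ϕ=-56.9°):
Solar longitude: L_s = 360° × (201 − 80)/365.25 = 119.261°.
sin δ = sin 23.44° × sin 119.261° = 0.34703, so δ = +20.306°.
cos h₀ = −tan(-56.9°) tan(+20.306°) = 0.5676, h₀ = 0.9672 rad.
Bracket: h₀ sin ϕ sin δ + cos ϕ cos δ sin h₀ = 0.9672×-0.83772×0.34703 + 0.54610×0.93785×0.82329 = -0.281179 + 0.421656 = 0.140477.
Q̄ = (S_0/π) × [bracket] = (1361/π) × 0.140477 = 60.857 W/m².
Ratio Q̄_A / Q̄_B = 46.429 / 60.857 = 0.7629.

Q̄_A / Q̄_B ≈ 0.763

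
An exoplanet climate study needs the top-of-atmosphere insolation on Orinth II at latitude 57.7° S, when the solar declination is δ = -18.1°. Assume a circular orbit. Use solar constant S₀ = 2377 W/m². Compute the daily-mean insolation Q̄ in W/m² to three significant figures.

Q̄ ≈ 749 W/m²

cos H₀ = −tan(-57.7°) tan(-18.100°) = -0.5170, H₀ = 2.1142 rad.
Bracket: H₀ sin φ sin δ + cos φ cos δ sin H₀ = 2.1142×-0.84526×-0.31068 + 0.53435×0.95052×0.85597 = 0.555200 + 0.434756 = 0.989956.
Q̄ = (S₀/π) × [bracket] = (2377/π) × 0.989956 = 749.0 W/m².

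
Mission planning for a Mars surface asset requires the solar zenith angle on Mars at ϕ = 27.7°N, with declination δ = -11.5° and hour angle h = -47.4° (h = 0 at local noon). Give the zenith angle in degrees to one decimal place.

θ_z = 60.4°

cos θ_z = sin ϕ sin δ + cos ϕ cos δ cos h = -0.092675 + 0.587271 = 0.494596.
θ_z = arccos(0.494596) = 60.4°.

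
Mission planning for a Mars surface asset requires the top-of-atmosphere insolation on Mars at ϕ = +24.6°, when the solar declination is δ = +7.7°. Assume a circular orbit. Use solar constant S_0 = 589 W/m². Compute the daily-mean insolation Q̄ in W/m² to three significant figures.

cos h₀ = −tan(+24.6°) tan(+7.700°) = -0.0619, h₀ = 1.6327 rad.
Bracket: h₀ sin ϕ sin δ + cos ϕ cos δ sin h₀ = 1.6327×0.41628×0.13399 + 0.90924×0.99098×0.99808 = 0.091068 + 0.899309 = 0.990377.
Q̄ = (S_0/π) × [bracket] = (589/π) × 0.990377 = 185.7 W/m².

Q̄ ≈ 186 W/m²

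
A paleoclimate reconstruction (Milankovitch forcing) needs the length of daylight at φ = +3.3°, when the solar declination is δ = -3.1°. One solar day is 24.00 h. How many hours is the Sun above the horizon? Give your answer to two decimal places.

cos H₀ = −tan φ · tan δ = −tan(+3.3°) × tan(-3.100°) = 0.0031, so H₀ = 1.5677 rad = 89.82°.
Daylight = 2H₀/(2π) × 24.00 h = (1.5677/π) × 24.00 = 11.98 h.

11.98 h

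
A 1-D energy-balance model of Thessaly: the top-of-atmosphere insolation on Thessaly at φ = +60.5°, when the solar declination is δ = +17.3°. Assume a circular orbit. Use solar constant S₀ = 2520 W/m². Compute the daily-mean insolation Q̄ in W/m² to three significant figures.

Q̄ ≈ 762 W/m²

cos H₀ = −tan(+60.5°) tan(+17.300°) = -0.5505, H₀ = 2.1538 rad.
Bracket: H₀ sin φ sin δ + cos φ cos δ sin H₀ = 2.1538×0.87036×0.29737 + 0.49242×0.95476×0.83483 = 0.557444 + 0.392489 = 0.949933.
Q̄ = (S₀/π) × [bracket] = (2520/π) × 0.949933 = 762.0 W/m².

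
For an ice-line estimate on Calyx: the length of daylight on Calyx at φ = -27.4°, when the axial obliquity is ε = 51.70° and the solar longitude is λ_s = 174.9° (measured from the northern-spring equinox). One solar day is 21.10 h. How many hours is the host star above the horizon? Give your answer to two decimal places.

Solar declination: sin δ = sin ε · sin λ_s = sin 51.70° × sin 174.9° = 0.06976, so δ = +4.000°.
cos H₀ = −tan φ · tan δ = −tan(-27.4°) × tan(+4.000°) = 0.0362, so H₀ = 1.5345 rad = 87.92°.
Daylight = 2H₀/(2π) × 21.10 h = (1.5345/π) × 21.10 = 10.31 h.

10.31 h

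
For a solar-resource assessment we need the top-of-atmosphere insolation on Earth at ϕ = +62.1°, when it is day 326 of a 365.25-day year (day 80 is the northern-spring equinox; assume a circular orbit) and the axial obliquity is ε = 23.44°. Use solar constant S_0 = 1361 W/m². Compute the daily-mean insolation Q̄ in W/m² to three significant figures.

Q̄ ≈ 28.1 W/m²

Solar longitude: L_s = 360° × (326 − 80)/365.25 = 242.464°.
sin δ = sin 23.44° × sin 242.464° = -0.35273, so δ = -20.654°.
cos h₀ = −tan(+62.1°) tan(-20.654°) = 0.7119, h₀ = 0.7785 rad.
Bracket: h₀ sin ϕ sin δ + cos ϕ cos δ sin h₀ = 0.7785×0.88377×-0.35273 + 0.46793×0.93573×0.70223 = -0.242684 + 0.307476 = 0.064792.
Q̄ = (S_0/π) × [bracket] = (1361/π) × 0.064792 = 28.07 W/m².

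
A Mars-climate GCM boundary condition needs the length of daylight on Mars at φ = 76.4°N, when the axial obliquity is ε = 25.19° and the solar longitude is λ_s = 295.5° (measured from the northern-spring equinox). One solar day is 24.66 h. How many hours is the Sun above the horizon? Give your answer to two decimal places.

0.00 h

Solar declination: sin δ = sin ε · sin λ_s = sin 25.19° × sin 295.5° = -0.38416, so δ = -22.592°.
cos H₀ = −tan φ · tan δ = 1.7199 ≥ 1, so the Sun never rises (polar night) and H₀ = 0.
Daylight = 2H₀/(2π) × 24.66 h = (0.0000/π) × 24.66 = 0.00 h.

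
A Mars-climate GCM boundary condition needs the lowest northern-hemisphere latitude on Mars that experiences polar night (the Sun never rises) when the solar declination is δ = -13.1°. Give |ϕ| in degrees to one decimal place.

Polar night requires cos h₀ = −tan ϕ tan δ ≥ 1, i.e. tan ϕ tan δ ≤ −1.
The boundary is |tan ϕ| · |tan δ| = 1, so |ϕ| = 90° − |δ| = 90° − 13.1° = 76.9° in the northern hemisphere.

|ϕ| = 76.9°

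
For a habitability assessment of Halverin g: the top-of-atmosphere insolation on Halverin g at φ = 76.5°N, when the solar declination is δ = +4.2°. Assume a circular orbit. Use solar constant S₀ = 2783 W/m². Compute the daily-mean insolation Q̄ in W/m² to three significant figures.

Q̄ ≈ 315 W/m²

cos H₀ = −tan(+76.5°) tan(+4.200°) = -0.3059, H₀ = 1.8817 rad.
Bracket: H₀ sin φ sin δ + cos φ cos δ sin H₀ = 1.8817×0.97237×0.07324 + 0.23345×0.99731×0.95207 = 0.134008 + 0.221663 = 0.355671.
Q̄ = (S₀/π) × [bracket] = (2783/π) × 0.355671 = 315.1 W/m².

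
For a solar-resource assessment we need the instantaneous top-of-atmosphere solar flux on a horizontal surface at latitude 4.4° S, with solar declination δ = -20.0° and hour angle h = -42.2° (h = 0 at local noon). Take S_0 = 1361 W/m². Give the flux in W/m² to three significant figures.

980 W/m²

cos θ_z = sin ϕ sin δ + cos ϕ cos δ cos h = 0.026239 + 0.694077 = 0.720316.
Flux = S_0 · cos θ_z = 1361 × 0.720316 = 980.4 W/m².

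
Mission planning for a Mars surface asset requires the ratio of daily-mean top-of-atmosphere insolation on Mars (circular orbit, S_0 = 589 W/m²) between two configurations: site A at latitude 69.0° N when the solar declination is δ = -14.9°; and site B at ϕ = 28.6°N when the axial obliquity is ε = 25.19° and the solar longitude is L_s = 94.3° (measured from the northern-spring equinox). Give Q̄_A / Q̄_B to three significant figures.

Q̄_A / Q̄_B ≈ 0.0495

— Configuration A (ϕ=+69.0°):
cos h₀ = −tan(+69.0°) tan(-14.900°) = 0.6932, h₀ = 0.8049 rad.
Bracket: h₀ sin ϕ sin δ + cos ϕ cos δ sin h₀ = 0.8049×0.93358×-0.25713 + 0.35837×0.96638×0.72078 = -0.193217 + 0.249622 = 0.056405.
Q̄ = (S_0/π) × [bracket] = (589/π) × 0.056405 = 10.575 W/m².
— Configuration B (ϕ=+28.6°):
Solar declination: sin δ = sin ε · sin L_s = sin 25.19° × sin 94.3° = 0.42442, so δ = +25.114°.
cos h₀ = −tan(+28.6°) tan(+25.114°) = -0.2556, h₀ = 1.8292 rad.
Bracket: h₀ sin ϕ sin δ + cos ϕ cos δ sin h₀ = 1.8292×0.47869×0.42442 + 0.87798×0.90546×0.96679 = 0.371631 + 0.768575 = 1.140206.
Q̄ = (S_0/π) × [bracket] = (589/π) × 1.140206 = 213.77 W/m².
Ratio Q̄_A / Q̄_B = 10.575 / 213.77 = 0.04947.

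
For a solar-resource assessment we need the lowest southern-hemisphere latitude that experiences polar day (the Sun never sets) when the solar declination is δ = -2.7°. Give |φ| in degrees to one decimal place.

Polar day requires cos H₀ = −tan φ tan δ ≤ −1, i.e. tan φ tan δ ≥ 1.
The boundary is |tan φ| · |tan δ| = 1, so |φ| = 90° − |δ| = 90° − 2.7° = 87.3° in the southern hemisphere.

|φ| = 87.3°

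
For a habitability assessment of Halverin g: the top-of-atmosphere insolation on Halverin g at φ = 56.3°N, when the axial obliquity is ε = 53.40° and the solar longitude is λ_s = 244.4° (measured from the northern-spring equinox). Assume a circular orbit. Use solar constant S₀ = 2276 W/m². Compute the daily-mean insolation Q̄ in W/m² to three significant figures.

Q̄ ≈ 0.00 W/m²

Solar declination: sin δ = sin ε · sin λ_s = sin 53.40° × sin 244.4° = -0.72401, so δ = -46.386°.
cos H₀ = −tan(+56.3°) tan(-46.386°) = 1.5738 ≥ 1 ⇒ polar night, H₀ = 0 and Q̄ = 0.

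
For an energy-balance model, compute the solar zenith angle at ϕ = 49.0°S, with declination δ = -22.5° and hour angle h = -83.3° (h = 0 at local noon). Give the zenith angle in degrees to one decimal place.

cos θ_z = sin ϕ sin δ + cos ϕ cos δ cos h = 0.288815 + 0.070716 = 0.359531.
θ_z = arccos(0.359531) = 68.9°.

θ_z = 68.9°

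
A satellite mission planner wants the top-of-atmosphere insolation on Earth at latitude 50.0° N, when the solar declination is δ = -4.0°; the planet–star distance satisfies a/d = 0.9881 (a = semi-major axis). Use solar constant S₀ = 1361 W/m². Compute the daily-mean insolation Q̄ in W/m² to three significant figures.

Q̄ ≈ 237 W/m²

cos H₀ = −tan(+50.0°) tan(-4.000°) = 0.0833, H₀ = 1.4874 rad.
Bracket: H₀ sin φ sin δ + cos φ cos δ sin H₀ = 1.4874×0.76604×-0.06976 + 0.64279×0.99756×0.99652 = -0.079485 + 0.638990 = 0.559505.
Inverse-square distance factor (a/d)² = 0.9881² = 0.976342.
Q̄ = (S₀/π) × 0.976342 × [bracket] = (1361/π) × 0.976342 × 0.559505 = 236.7 W/m².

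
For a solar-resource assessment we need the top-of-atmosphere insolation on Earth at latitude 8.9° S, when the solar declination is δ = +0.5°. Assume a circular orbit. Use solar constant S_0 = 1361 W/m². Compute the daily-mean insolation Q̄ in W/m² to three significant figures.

Q̄ ≈ 427 W/m²

cos h₀ = −tan(-8.9°) tan(+0.500°) = 0.0014, h₀ = 1.5694 rad.
Bracket: h₀ sin ϕ sin δ + cos ϕ cos δ sin h₀ = 1.5694×-0.15471×0.00873 + 0.98796×0.99996×1.00000 = -0.002120 + 0.987920 = 0.985800.
Q̄ = (S_0/π) × [bracket] = (1361/π) × 0.985800 = 427.1 W/m².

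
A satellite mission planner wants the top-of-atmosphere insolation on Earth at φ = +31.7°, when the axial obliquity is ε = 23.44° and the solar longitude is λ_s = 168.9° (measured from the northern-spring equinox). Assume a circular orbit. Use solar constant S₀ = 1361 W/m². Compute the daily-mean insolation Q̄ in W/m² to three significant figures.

Q̄ ≈ 395 W/m²

Solar declination: sin δ = sin ε · sin λ_s = sin 23.44° × sin 168.9° = 0.07658, so δ = +4.392°.
cos H₀ = −tan(+31.7°) tan(+4.392°) = -0.0474, H₀ = 1.6183 rad.
Bracket: H₀ sin φ sin δ + cos φ cos δ sin H₀ = 1.6183×0.52547×0.07658 + 0.85081×0.99706×0.99887 = 0.065121 + 0.847350 = 0.912471.
Q̄ = (S₀/π) × [bracket] = (1361/π) × 0.912471 = 395.3 W/m².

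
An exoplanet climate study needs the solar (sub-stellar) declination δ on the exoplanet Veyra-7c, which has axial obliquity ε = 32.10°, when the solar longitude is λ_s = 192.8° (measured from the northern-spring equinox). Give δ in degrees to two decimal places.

δ = -6.76°

sin δ = sin ε · sin λ_s = sin 32.10° × sin 192.8° = -0.117731.
δ = arcsin(-0.117731) = -6.76°.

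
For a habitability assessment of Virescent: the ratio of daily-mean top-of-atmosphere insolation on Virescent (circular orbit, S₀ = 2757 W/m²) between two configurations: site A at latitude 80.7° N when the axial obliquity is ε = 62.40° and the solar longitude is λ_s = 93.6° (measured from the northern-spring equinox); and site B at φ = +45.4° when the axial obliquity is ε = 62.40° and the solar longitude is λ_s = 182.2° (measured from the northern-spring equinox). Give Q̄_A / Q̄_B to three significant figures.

Q̄_A / Q̄_B ≈ 4.13

— Configuration A (φ=+80.7°):
Solar declination: sin δ = sin ε · sin λ_s = sin 62.40° × sin 93.6° = 0.88445, so δ = +62.185°.
cos H₀ = −tan(+80.7°) tan(+62.185°) = -11.5747 ≤ −1 ⇒ polar day, H₀ = π.
Bracket: H₀ sin φ sin δ + cos φ cos δ sin H₀ = 3.1416×0.98686×0.88445 + 0.16160×0.46663×0.00000 = 2.742077 + 0.000000 = 2.742077.
Q̄ = (S₀/π) × [bracket] = (2757/π) × 2.742077 = 2406.4 W/m².
— Configuration B (φ=+45.4°):
Solar declination: sin δ = sin ε · sin λ_s = sin 62.40° × sin 182.2° = -0.03402, so δ = -1.950°.
cos H₀ = −tan(+45.4°) tan(-1.950°) = 0.0345, H₀ = 1.5363 rad.
Bracket: H₀ sin φ sin δ + cos φ cos δ sin H₀ = 1.5363×0.71203×-0.03402 + 0.70215×0.99942×0.99940 = -0.037214 + 0.701322 = 0.664108.
Q̄ = (S₀/π) × [bracket] = (2757/π) × 0.664108 = 582.81 W/m².
Ratio Q̄_A / Q̄_B = 2406.4 / 582.81 = 4.129.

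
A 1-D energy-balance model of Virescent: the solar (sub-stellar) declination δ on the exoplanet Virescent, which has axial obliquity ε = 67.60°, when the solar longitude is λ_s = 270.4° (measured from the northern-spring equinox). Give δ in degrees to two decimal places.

δ = -67.60°

sin δ = sin ε · sin λ_s = sin 67.60° × sin 270.4° = -0.924524.
δ = arcsin(-0.924524) = -67.60°.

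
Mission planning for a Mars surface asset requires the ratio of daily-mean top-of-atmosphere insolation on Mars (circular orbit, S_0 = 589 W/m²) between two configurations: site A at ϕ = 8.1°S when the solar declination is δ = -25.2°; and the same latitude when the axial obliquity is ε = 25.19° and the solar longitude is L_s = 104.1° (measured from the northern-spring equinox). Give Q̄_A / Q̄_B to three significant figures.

Q̄_A / Q̄_B ≈ 1.22

— Configuration A (ϕ=-8.1°):
cos h₀ = −tan(-8.1°) tan(-25.200°) = -0.0670, h₀ = 1.6378 rad.
Bracket: h₀ sin ϕ sin δ + cos ϕ cos δ sin h₀ = 1.6378×-0.14090×-0.42578 + 0.99002×0.90483×0.99775 = 0.098256 + 0.893784 = 0.992040.
Q̄ = (S_0/π) × [bracket] = (589/π) × 0.992040 = 185.99 W/m².
— Configuration B (ϕ=-8.1°):
Solar declination: sin δ = sin ε · sin L_s = sin 25.19° × sin 104.1° = 0.41280, so δ = +24.381°.
cos h₀ = −tan(-8.1°) tan(+24.381°) = 0.0645, h₀ = 1.5062 rad.
Bracket: h₀ sin ϕ sin δ + cos ϕ cos δ sin h₀ = 1.5062×-0.14090×0.41280 + 0.99002×0.91082×0.99792 = -0.087606 + 0.899854 = 0.812248.
Q̄ = (S_0/π) × [bracket] = (589/π) × 0.812248 = 152.28 W/m².
Ratio Q̄_A / Q̄_B = 185.99 / 152.28 = 1.221.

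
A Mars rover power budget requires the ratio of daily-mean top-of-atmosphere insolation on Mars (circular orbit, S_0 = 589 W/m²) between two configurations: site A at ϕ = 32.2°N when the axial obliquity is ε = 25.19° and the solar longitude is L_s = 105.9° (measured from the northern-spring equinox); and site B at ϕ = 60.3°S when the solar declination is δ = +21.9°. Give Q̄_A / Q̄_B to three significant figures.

Q̄_A / Q̄_B ≈ 16.2

— Configuration A (ϕ=+32.2°):
Solar declination: sin δ = sin ε · sin L_s = sin 25.19° × sin 105.9° = 0.40934, so δ = +24.163°.
cos h₀ = −tan(+32.2°) tan(+24.163°) = -0.2825, h₀ = 1.8572 rad.
Bracket: h₀ sin ϕ sin δ + cos ϕ cos δ sin h₀ = 1.8572×0.53288×0.40934 + 0.84619×0.91238×0.95926 = 0.405109 + 0.740594 = 1.145703.
Q̄ = (S_0/π) × [bracket] = (589/π) × 1.145703 = 214.80 W/m².
— Configuration B (ϕ=-60.3°):
cos h₀ = −tan(-60.3°) tan(+21.900°) = 0.7048, h₀ = 0.7887 rad.
Bracket: h₀ sin ϕ sin δ + cos ϕ cos δ sin h₀ = 0.7887×-0.86863×0.37299 + 0.49546×0.92784×0.70943 = -0.255531 + 0.326130 = 0.070599.
Q̄ = (S_0/π) × [bracket] = (589/π) × 0.070599 = 13.236 W/m².
Ratio Q̄_A / Q̄_B = 214.80 / 13.236 = 16.23.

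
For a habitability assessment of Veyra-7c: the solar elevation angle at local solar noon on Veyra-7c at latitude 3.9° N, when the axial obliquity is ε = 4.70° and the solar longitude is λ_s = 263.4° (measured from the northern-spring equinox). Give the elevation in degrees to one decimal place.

81.4°

Solar declination: sin δ = sin ε · sin λ_s = sin 4.70° × sin 263.4° = -0.08140, so δ = -4.669°.
At local noon the hour angle is zero, so the zenith angle equals |φ − δ| = |+3.9° − (-4.669°)| = 8.569°.
Elevation = 90° − 8.569° = 81.4°.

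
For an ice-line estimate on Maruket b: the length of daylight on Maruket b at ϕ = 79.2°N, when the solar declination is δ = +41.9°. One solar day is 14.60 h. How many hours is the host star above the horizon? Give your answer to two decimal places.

14.60 h

Sunrise equation: cos h₀ = −tan ϕ · tan δ = -4.7035 ≤ −1, so the host star never sets (polar day) and h₀ = π.
Daylight = 2h₀/(2π) × 14.60 h = (3.1416/π) × 14.60 = 14.60 h.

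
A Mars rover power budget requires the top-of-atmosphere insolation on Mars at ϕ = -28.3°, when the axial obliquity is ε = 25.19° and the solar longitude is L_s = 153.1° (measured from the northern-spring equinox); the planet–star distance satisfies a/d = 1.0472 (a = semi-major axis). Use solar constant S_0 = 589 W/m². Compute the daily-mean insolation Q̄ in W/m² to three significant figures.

Solar declination: sin δ = sin ε · sin L_s = sin 25.19° × sin 153.1° = 0.19257, so δ = +11.103°.
cos h₀ = −tan(-28.3°) tan(+11.103°) = 0.1057, h₀ = 1.4649 rad.
Bracket: h₀ sin ϕ sin δ + cos ϕ cos δ sin h₀ = 1.4649×-0.47409×0.19257 + 0.88048×0.98128×0.99440 = -0.133739 + 0.859159 = 0.725420.
Inverse-square distance factor (a/d)² = 1.0472² = 1.096628.
Q̄ = (S_0/π) × 1.096628 × [bracket] = (589/π) × 1.096628 × 0.725420 = 149.1 W/m².

Q̄ ≈ 149 W/m²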